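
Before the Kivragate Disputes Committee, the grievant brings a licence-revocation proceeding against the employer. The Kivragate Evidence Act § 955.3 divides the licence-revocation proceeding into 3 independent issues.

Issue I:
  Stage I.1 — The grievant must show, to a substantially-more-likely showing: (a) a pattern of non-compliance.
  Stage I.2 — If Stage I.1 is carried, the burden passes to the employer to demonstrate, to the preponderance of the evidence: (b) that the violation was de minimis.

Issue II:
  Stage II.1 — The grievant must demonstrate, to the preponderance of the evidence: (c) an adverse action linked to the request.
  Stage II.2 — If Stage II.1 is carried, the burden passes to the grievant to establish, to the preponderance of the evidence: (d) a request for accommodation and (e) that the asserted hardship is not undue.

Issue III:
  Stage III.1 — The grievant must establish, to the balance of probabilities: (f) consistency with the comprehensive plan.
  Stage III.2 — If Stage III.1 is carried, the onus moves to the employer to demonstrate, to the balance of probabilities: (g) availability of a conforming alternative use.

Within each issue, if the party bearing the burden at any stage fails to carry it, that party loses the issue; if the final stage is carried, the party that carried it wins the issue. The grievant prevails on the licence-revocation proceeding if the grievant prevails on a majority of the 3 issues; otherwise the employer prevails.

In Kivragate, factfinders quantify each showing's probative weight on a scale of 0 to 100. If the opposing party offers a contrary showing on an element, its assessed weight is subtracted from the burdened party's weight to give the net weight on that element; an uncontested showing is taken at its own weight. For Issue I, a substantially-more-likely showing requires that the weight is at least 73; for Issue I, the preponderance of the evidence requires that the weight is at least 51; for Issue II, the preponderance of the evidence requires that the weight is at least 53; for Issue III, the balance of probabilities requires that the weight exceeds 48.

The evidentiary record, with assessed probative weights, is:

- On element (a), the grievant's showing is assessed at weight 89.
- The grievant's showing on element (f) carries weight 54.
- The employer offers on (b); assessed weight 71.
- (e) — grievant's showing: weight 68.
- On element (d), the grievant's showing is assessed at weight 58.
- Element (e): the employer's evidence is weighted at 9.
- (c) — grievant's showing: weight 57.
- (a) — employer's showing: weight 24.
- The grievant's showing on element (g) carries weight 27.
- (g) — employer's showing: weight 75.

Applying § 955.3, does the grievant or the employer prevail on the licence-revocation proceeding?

grievant

— Issue I —
Stage I.1 — burden on grievant; standard: a substantially-more-likely showing (weight is at least 73).
    (a): 89 − 24 = 65 < 73 [not met]
  Not every element is met, so the grievant fails to carry Stage I.1.
The employer prevails on this issue.
— Issue II —
At Stage II.1 the grievant must meet the preponderance of the evidence (weight is at least 53): on (c) the weight is 57, which does reach 53, so (c) meets the standard.
  Stage II.1 is satisfied; the grievant continues to bear the burden.
At Stage II.2 the grievant must meet the preponderance of the evidence (weight is at least 53): on (d) the weight is 58, ≥ 53, so (d) meets the standard; on (e) the weight is 68 less the opposing 9 gives net 59, which does reach 53, so (e) meets the standard.
  The grievant carries the last stage.
Every stage carried; the grievant prevails on this issue.
— Issue III —
At Stage III.1 the grievant must meet the balance of probabilities (weight exceeds 48): on (f) the weight is 54, which does exceed 48, so (f) meets the standard.
  Stage III.1 is satisfied; the onus moves to the employer.
At Stage III.2 the employer must meet the balance of probabilities (weight exceeds 48): on (g) the weight is 75 less the opposing 27 gives net 48, which does not exceed 48, so (g) does not meet the standard.
  Not every element is met, so the employer fails to carry Stage III.2.
So the grievant prevails on this issue.
Per-issue: Issue I → employer; Issue II → grievant; Issue III → grievant. The grievant must prevail on a majority of issues; overall, the grievant prevails.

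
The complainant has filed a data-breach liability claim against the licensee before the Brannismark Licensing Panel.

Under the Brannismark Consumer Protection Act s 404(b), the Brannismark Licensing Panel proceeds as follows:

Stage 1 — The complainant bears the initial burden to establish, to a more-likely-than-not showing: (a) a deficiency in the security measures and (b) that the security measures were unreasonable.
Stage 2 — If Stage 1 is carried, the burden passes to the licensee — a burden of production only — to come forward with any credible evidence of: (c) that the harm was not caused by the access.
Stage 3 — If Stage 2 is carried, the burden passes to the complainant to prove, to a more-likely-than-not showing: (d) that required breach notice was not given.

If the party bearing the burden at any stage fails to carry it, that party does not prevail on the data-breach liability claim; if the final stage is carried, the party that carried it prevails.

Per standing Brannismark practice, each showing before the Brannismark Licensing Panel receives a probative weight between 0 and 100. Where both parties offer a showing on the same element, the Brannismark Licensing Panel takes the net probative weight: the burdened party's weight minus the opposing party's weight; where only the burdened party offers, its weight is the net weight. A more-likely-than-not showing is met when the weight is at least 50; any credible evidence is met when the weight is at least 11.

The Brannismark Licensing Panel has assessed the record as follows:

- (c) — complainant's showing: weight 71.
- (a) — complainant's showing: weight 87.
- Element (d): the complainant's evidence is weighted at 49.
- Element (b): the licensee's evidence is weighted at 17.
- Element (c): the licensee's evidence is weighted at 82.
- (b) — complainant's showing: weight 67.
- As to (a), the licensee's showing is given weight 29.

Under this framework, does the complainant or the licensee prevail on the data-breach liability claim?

licensee

Stage 1 (complainant, a more-likely-than-not showing, weight is at least 50): (a) net 87−29=58 ≥ 50 — meets; (b) net 67−17=50 ≥ 50 — meets.
  The complainant carries Stage 1; the licensee now bears the burden.
Stage 2 (licensee, any credible evidence, weight is at least 11): (c) net 82−71=11 ≥ 11 — meets.
  All elements met. The burden passes to the complainant.
Stage 3 (complainant, a more-likely-than-not showing, weight is at least 50): (d) 49 < 50 — fails.
  Not every element is met, so the complainant fails to carry Stage 3.
The licensee prevails.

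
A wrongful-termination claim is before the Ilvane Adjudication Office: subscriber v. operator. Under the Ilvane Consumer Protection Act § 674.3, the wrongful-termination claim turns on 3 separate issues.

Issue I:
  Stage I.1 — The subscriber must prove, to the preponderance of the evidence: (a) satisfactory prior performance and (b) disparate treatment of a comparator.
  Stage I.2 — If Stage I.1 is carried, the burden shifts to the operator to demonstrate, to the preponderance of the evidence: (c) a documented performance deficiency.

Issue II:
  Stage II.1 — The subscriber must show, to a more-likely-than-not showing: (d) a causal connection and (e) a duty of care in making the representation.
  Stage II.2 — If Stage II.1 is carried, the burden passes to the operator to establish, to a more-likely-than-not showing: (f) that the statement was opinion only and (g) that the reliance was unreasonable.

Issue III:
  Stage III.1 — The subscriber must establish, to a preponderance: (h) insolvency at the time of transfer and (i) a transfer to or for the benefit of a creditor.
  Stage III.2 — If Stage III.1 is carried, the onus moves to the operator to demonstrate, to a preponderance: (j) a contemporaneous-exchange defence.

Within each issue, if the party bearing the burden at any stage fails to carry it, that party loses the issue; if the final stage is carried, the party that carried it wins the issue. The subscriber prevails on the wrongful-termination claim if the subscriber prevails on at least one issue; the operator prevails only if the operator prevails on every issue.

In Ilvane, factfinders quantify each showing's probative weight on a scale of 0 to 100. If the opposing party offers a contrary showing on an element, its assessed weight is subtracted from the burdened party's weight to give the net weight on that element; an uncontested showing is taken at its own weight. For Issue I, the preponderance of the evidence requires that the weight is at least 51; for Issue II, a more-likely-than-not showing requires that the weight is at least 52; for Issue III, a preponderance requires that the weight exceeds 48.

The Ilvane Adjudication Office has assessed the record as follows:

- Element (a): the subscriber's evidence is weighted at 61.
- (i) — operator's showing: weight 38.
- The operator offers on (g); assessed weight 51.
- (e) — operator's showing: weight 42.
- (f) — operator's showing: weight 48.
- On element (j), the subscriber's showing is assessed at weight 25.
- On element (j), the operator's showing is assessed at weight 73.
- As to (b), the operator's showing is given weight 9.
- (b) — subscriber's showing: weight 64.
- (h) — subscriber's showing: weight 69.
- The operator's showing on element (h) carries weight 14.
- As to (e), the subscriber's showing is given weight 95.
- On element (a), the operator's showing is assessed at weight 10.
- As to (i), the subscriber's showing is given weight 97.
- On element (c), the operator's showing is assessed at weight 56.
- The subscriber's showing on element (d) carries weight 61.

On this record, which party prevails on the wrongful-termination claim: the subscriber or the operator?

subscriber

— Issue I —
Stage I.1 — burden on subscriber; standard: the preponderance of the evidence (weight is at least 51).
    (a): 61 − 10 = 51 ≥ 51 [met]
    (b): 64 − 9 = 55 ≥ 51 [met]
  All elements met. The burden passes to the operator.
Stage I.2 — burden on operator; standard: the preponderance of the evidence (weight is at least 51).
    (c): 56 ≥ 51 [met]
  The operator carries the last stage.
Every stage carried; the operator prevails on this issue.
— Issue II —
Stage II.1 — burden on subscriber; standard: a more-likely-than-not showing (weight is at least 52).
    (d): 61 ≥ 52 [met]
    (e): 95 − 42 = 53 ≥ 52 [met]
  Stage II.1 carried; the burden shifts to the operator.
Stage II.2 — burden on operator; standard: a more-likely-than-not showing (weight is at least 52).
    (f): 48 < 52 [not met]
    (g): 51 < 52 [not met]
  The operator does not carry Stage II.2.
The subscriber prevails on this issue.
— Issue III —
Stage III.1 — burden on subscriber; standard: a preponderance (weight exceeds 48).
    (h): 69 − 14 = 55 > 48 [met]
    (i): 97 − 38 = 59 > 48 [met]
  Stage III.1 is satisfied; the onus moves to the operator.
Stage III.2 — burden on operator; standard: a preponderance (weight exceeds 48).
    (j): 73 − 25 = 48 ≤ 48 [not met]
  The operator does not carry Stage III.2.
The analysis ends at Stage III.2; the subscriber prevails on this issue.
Per-issue: Issue I → operator; Issue II → subscriber; Issue III → subscriber. The subscriber must prevail on at least one issue; overall, the subscriber prevails.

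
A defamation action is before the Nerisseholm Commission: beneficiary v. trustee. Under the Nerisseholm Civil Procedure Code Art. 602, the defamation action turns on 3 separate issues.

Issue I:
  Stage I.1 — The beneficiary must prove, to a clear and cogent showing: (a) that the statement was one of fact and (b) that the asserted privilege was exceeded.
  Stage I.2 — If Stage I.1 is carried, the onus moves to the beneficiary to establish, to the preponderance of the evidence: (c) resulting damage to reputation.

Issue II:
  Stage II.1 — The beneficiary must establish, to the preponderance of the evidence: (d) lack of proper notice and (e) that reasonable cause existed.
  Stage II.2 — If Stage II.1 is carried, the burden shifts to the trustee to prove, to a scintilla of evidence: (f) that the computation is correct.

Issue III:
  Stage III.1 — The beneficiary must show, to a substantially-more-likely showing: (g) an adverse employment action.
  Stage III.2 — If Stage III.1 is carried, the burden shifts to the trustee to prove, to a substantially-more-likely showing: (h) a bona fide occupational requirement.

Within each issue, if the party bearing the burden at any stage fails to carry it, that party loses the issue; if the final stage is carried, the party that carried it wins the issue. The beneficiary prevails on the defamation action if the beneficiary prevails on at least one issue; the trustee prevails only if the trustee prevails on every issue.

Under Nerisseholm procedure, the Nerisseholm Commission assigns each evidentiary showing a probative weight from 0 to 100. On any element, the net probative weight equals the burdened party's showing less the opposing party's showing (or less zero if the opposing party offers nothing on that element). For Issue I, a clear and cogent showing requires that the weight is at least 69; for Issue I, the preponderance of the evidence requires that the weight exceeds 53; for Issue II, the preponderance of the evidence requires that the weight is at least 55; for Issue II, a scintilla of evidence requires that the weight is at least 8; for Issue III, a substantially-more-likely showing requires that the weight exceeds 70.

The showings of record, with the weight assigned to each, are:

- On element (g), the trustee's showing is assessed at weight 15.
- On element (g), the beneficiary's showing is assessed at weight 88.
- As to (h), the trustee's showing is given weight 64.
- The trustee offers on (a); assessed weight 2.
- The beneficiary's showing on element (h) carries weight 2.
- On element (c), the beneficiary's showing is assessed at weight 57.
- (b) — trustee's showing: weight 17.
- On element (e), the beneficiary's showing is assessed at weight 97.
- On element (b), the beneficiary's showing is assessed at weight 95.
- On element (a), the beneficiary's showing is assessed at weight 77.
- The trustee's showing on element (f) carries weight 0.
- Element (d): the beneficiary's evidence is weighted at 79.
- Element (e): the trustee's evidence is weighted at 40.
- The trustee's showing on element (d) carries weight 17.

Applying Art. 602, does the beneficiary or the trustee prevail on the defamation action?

— Issue I —
Stage I.1 (beneficiary, a clear and cogent showing, weight is at least 69): (a) net 77−2=75 ≥ 69 — meets; (b) net 95−17=78 ≥ 69 — meets.
  All elements met. The beneficiary retains the burden for Stage I.2.
Stage I.2 (beneficiary, the preponderance of the evidence, weight exceeds 53): (c) 57 > 53 — meets.
  The beneficiary carries the last stage.
With every stage satisfied, the beneficiary prevails on this issue.
— Issue II —
Stage II.1 — burden on beneficiary; standard: the preponderance of the evidence (weight is at least 55).
    (d): 79 − 17 = 62 ≥ 55 [met]
    (e): 97 − 40 = 57 ≥ 55 [met]
  Stage II.1 is satisfied; the onus moves to the trustee.
Stage II.2 — burden on trustee; standard: a scintilla of evidence (weight is at least 8).
    (f): 0 < 8 [not met]
  Not every element is met, so the trustee fails to carry Stage II.2.
The analysis ends at Stage II.2; the beneficiary prevails on this issue.
— Issue III —
At Stage III.1 the beneficiary must meet a substantially-more-likely showing (weight exceeds 70): on (g) the weight is 88 less the opposing 15 gives net 73, which does exceed 70, so (g) meets the standard.
  The beneficiary carries Stage III.1; the trustee now bears the burden.
At Stage III.2 the trustee must meet a substantially-more-likely showing (weight exceeds 70): on (h) the weight is 64 less the opposing 2 gives net 62, which does not exceed 70, so (h) does not meet the standard.
  Not every element is met, so the trustee fails to carry Stage III.2.
The beneficiary prevails on this issue.
Per-issue: Issue I → beneficiary; Issue II → beneficiary; Issue III → beneficiary. The beneficiary must prevail on at least one issue; overall, the beneficiary prevails.

beneficiary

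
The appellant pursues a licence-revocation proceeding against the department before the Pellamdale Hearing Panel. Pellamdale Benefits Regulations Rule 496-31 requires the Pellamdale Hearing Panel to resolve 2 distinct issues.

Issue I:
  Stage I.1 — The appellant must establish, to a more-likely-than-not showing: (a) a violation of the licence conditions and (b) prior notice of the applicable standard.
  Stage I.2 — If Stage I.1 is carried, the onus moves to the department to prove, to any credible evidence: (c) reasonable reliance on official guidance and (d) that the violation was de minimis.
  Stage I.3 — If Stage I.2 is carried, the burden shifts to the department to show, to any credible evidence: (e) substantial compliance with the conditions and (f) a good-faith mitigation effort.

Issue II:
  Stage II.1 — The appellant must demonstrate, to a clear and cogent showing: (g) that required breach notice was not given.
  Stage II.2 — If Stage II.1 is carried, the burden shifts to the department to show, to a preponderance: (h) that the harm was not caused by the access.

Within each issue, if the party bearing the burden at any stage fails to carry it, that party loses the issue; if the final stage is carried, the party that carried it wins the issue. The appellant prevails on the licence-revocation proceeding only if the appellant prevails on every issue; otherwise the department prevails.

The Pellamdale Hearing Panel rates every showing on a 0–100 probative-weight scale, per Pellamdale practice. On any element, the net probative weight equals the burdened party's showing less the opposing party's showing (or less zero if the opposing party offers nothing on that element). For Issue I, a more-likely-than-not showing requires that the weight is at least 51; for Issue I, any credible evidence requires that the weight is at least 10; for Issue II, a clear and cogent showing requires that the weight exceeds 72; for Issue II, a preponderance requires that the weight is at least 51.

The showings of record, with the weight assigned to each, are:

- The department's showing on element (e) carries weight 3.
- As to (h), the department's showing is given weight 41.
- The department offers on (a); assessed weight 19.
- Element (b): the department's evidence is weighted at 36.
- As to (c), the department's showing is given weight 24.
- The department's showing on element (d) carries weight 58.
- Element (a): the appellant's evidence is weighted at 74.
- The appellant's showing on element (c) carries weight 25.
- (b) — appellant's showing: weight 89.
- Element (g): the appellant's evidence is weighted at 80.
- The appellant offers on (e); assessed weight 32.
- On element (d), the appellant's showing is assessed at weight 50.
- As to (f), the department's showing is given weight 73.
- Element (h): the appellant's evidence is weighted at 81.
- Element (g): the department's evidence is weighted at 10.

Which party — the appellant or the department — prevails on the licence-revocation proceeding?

— Issue I —
Stage I.1 (appellant, a more-likely-than-not showing, weight is at least 51): (a) net 74−19=55 ≥ 51 — meets; (b) net 89−36=53 ≥ 51 — meets.
  All elements met. The burden passes to the department.
Stage I.2 (department, any credible evidence, weight is at least 10): (c) net 24−25=-1 < 10 — fails; (d) net 58−50=8 < 10 — fails.
  Not every element is met, so the department fails to carry Stage I.2.
The analysis ends at Stage I.2; the appellant prevails on this issue.
— Issue II —
At Stage II.1 the appellant must meet a clear and cogent showing (weight exceeds 72): on (g) the weight is 80 less the opposing 10 gives net 70, which does not exceed 72, so (g) does not meet the standard.
  Stage II.1 not carried; the appellant fails its burden.
So the department prevails on this issue.
Per-issue: Issue I → appellant; Issue II → department. The appellant must prevail on every issue; overall, the department prevails.

department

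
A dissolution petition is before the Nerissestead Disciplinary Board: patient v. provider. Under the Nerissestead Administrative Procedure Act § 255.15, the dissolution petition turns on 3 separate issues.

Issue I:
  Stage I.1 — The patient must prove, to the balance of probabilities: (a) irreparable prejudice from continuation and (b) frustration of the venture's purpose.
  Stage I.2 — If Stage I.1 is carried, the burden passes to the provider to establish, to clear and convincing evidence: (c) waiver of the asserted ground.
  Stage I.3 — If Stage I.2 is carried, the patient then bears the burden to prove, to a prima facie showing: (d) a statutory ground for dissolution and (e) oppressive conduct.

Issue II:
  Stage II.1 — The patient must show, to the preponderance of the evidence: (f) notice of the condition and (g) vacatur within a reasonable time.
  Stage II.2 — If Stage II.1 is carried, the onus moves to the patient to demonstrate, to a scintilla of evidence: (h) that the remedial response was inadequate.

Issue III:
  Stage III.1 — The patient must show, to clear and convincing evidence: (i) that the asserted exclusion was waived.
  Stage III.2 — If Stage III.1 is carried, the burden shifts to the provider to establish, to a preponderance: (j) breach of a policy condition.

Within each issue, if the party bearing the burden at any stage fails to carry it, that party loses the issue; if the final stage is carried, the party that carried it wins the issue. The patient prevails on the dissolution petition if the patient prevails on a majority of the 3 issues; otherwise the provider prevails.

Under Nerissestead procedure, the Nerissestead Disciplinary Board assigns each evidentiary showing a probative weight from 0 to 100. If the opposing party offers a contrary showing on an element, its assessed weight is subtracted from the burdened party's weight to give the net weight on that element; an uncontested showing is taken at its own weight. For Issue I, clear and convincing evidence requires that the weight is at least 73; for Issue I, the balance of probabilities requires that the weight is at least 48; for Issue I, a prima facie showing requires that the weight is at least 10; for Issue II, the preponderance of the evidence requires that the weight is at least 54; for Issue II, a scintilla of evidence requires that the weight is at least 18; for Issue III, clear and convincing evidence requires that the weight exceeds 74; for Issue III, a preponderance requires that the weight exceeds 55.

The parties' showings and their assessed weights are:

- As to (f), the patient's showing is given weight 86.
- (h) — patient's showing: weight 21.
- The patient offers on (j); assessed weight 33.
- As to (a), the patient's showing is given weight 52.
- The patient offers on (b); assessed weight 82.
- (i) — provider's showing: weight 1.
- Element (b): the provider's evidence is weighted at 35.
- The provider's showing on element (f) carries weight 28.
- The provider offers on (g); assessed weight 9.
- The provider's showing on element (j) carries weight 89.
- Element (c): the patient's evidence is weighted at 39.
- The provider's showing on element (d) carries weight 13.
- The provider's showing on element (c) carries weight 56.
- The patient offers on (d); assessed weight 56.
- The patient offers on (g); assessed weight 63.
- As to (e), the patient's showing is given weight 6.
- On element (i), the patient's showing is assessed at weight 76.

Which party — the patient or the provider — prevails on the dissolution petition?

provider

— Issue I —
Stage I.1 — burden on patient; standard: the balance of probabilities (weight is at least 48).
    (a): 52 ≥ 48 [met]
    (b): 82 − 35 = 47 < 48 [not met]
  Not every element is met, so the patient fails to carry Stage I.1.
The provider prevails on this issue.
— Issue II —
At Stage II.1 the patient must meet the preponderance of the evidence (weight is at least 54): on (f) the weight is 86 less the opposing 28 gives net 58, ≥ 54, so (f) meets the standard; on (g) the weight is 63 less the opposing 9 gives net 54, which does reach 54, so (g) meets the standard.
  Stage II.1 carried; the burden remains with the patient.
At Stage II.2 the patient must meet a scintilla of evidence (weight is at least 18): on (h) the weight is 21, ≥ 18, so (h) meets the standard.
  The patient carries the last stage.
Every stage carried; the patient prevails on this issue.
— Issue III —
At Stage III.1 the patient must meet clear and convincing evidence (weight exceeds 74): on (i) the weight is 76 less the opposing 1 gives net 75, > 74, so (i) meets the standard.
  Stage III.1 is satisfied; the onus moves to the provider.
At Stage III.2 the provider must meet a preponderance (weight exceeds 55): on (j) the weight is 89 less the opposing 33 gives net 56, which does exceed 55, so (j) meets the standard.
  Stage III.2 carried; the final stage is satisfied.
All stages carried — the provider prevails on this issue.
Per-issue: Issue I → provider; Issue II → patient; Issue III → provider. The patient must prevail on a majority of issues; overall, the provider prevails.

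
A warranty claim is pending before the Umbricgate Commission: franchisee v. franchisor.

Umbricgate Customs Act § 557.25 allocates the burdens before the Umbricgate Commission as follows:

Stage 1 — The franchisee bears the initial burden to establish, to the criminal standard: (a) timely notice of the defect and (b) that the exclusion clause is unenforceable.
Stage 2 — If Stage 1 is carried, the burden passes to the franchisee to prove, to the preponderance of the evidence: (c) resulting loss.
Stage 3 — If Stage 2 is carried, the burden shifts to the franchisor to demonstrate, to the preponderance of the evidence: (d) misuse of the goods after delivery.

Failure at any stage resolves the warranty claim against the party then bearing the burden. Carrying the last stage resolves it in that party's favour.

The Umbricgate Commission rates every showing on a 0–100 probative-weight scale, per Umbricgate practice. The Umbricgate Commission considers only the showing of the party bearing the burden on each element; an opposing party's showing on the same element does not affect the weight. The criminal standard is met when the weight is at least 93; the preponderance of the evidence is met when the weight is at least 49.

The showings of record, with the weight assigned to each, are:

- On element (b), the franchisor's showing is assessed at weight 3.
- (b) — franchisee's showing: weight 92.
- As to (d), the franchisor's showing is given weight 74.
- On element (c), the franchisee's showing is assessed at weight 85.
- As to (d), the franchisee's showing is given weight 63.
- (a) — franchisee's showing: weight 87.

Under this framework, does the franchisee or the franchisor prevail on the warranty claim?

Stage 1 (franchisee, the criminal standard, weight is at least 93): (a) 87 < 93 — fails; (b) 92 (franchisor's 3 disregarded) < 93 — fails.
  Not every element is met, so the franchisee fails to carry Stage 1.
The analysis ends at Stage 1; the franchisor prevails.

franchisor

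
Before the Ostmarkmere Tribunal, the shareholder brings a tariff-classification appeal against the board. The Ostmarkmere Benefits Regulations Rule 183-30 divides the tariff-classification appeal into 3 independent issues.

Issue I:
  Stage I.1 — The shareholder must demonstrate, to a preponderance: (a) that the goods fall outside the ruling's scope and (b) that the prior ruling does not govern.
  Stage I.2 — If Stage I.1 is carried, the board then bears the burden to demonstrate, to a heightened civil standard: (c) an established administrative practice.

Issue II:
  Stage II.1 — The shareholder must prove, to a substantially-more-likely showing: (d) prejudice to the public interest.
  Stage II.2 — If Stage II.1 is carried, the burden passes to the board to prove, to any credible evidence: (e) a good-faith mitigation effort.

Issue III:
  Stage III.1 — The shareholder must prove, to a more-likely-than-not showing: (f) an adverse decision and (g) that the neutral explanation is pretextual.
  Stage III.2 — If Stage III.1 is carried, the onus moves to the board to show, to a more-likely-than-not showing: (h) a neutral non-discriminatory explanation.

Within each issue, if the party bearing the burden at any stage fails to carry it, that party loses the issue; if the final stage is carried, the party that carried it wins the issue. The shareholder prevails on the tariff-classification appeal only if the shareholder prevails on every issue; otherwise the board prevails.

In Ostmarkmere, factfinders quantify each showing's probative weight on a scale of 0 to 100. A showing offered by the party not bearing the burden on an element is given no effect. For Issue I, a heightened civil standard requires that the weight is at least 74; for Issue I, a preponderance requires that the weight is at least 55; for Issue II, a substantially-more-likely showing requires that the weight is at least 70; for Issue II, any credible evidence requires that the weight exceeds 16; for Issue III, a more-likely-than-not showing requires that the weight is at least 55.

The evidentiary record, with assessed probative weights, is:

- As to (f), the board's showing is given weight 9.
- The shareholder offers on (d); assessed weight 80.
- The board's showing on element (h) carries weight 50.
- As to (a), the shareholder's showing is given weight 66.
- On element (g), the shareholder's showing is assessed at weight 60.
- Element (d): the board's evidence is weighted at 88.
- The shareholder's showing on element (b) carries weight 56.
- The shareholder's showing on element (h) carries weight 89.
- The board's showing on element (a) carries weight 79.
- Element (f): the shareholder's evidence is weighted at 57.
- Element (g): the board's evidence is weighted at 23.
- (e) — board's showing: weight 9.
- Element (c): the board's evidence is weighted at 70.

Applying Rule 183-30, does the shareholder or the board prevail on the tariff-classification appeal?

shareholder

— Issue I —
At Stage I.1 the shareholder must meet a preponderance (weight is at least 55): on (a) the weight is 66 (the board's 79 is given no effect), which does reach 55, so (a) meets the standard; on (b) the weight is 56, which does reach 55, so (b) meets the standard.
  Stage I.1 carried; the burden shifts to the board.
At Stage I.2 the board must meet a heightened civil standard (weight is at least 74): on (c) the weight is 70, which does not reach 74, so (c) does not meet the standard.
  The board does not carry Stage I.2.
The analysis ends at Stage I.2; the shareholder prevails on this issue.
— Issue II —
Stage II.1 (shareholder, a substantially-more-likely showing, weight is at least 70): (d) 80 (board's 88 disregarded) ≥ 70 — meets.
  Stage II.1 is satisfied; the onus moves to the board.
Stage II.2 (board, any credible evidence, weight exceeds 16): (e) 9 ≤ 16 — fails.
  The board does not carry Stage II.2.
So the shareholder prevails on this issue.
— Issue III —
At Stage III.1 the shareholder must meet a more-likely-than-not showing (weight is at least 55): on (f) the weight is 57 (the board's 9 is given no effect), ≥ 55, so (f) meets the standard; on (g) the weight is 60 (the board's 23 is given no effect), ≥ 55, so (g) meets the standard.
  The shareholder carries Stage III.1; the board now bears the burden.
At Stage III.2 the board must meet a more-likely-than-not showing (weight is at least 55): on (h) the weight is 50 (the shareholder's 89 is given no effect), which does not reach 55, so (h) does not meet the standard.
  Not every element is met, so the board fails to carry Stage III.2.
So the shareholder prevails on this issue.
Per-issue: Issue I → shareholder; Issue II → shareholder; Issue III → shareholder. The shareholder must prevail on every issue; overall, the shareholder prevails.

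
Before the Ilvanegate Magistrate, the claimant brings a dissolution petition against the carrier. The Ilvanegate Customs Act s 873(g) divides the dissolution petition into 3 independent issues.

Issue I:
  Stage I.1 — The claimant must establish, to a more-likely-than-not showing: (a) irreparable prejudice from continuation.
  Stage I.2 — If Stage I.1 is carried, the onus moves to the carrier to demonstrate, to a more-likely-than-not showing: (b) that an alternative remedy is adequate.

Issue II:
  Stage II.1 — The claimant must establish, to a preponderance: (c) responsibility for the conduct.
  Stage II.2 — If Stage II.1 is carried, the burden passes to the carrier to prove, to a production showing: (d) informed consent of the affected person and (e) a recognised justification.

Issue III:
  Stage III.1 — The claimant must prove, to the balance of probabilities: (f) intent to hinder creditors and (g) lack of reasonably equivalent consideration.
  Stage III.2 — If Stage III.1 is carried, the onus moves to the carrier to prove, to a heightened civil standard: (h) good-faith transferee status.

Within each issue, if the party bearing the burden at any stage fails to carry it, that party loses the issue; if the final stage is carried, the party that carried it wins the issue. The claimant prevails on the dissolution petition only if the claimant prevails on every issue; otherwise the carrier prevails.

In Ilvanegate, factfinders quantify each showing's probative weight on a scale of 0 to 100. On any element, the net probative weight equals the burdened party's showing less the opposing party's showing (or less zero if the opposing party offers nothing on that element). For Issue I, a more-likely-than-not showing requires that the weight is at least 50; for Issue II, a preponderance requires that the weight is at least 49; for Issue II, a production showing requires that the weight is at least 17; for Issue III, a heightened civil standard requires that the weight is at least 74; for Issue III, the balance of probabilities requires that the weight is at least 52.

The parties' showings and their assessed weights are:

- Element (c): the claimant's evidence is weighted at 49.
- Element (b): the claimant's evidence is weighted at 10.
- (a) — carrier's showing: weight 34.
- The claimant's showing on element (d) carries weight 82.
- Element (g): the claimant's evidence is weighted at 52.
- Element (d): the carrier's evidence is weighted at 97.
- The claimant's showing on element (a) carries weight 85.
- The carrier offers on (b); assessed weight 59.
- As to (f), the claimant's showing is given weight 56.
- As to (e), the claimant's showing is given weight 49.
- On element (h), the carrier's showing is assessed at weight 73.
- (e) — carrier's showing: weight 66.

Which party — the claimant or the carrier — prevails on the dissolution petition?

— Issue I —
Stage I.1 — burden on claimant; standard: a more-likely-than-not showing (weight is at least 50).
    (a): 85 − 34 = 51 ≥ 50 [met]
  All elements met. The burden passes to the carrier.
Stage I.2 — burden on carrier; standard: a more-likely-than-not showing (weight is at least 50).
    (b): 59 − 10 = 49 < 50 [not met]
  The carrier does not carry Stage I.2.
The claimant prevails on this issue.
— Issue II —
Stage II.1 — burden on claimant; standard: a preponderance (weight is at least 49).
    (c): 49 ≥ 49 [met]
  The claimant carries Stage II.1; the carrier now bears the burden.
Stage II.2 — burden on carrier; standard: a production showing (weight is at least 17).
    (d): 97 − 82 = 15 < 17 [not met]
    (e): 66 − 49 = 17 ≥ 17 [met]
  Not every element is met, so the carrier fails to carry Stage II.2.
The claimant prevails on this issue.
— Issue III —
Stage III.1 — burden on claimant; standard: the balance of probabilities (weight is at least 52).
    (f): 56 ≥ 52 [met]
    (g): 52 ≥ 52 [met]
  Stage III.1 is satisfied; the onus moves to the carrier.
Stage III.2 — burden on carrier; standard: a heightened civil standard (weight is at least 74).
    (h): 73 < 74 [not met]
  Stage III.2 not carried; the carrier fails its burden.
The analysis ends at Stage III.2; the claimant prevails on this issue.
Per-issue: Issue I → claimant; Issue II → claimant; Issue III → claimant. The claimant must prevail on every issue; overall, the claimant prevails.

claimant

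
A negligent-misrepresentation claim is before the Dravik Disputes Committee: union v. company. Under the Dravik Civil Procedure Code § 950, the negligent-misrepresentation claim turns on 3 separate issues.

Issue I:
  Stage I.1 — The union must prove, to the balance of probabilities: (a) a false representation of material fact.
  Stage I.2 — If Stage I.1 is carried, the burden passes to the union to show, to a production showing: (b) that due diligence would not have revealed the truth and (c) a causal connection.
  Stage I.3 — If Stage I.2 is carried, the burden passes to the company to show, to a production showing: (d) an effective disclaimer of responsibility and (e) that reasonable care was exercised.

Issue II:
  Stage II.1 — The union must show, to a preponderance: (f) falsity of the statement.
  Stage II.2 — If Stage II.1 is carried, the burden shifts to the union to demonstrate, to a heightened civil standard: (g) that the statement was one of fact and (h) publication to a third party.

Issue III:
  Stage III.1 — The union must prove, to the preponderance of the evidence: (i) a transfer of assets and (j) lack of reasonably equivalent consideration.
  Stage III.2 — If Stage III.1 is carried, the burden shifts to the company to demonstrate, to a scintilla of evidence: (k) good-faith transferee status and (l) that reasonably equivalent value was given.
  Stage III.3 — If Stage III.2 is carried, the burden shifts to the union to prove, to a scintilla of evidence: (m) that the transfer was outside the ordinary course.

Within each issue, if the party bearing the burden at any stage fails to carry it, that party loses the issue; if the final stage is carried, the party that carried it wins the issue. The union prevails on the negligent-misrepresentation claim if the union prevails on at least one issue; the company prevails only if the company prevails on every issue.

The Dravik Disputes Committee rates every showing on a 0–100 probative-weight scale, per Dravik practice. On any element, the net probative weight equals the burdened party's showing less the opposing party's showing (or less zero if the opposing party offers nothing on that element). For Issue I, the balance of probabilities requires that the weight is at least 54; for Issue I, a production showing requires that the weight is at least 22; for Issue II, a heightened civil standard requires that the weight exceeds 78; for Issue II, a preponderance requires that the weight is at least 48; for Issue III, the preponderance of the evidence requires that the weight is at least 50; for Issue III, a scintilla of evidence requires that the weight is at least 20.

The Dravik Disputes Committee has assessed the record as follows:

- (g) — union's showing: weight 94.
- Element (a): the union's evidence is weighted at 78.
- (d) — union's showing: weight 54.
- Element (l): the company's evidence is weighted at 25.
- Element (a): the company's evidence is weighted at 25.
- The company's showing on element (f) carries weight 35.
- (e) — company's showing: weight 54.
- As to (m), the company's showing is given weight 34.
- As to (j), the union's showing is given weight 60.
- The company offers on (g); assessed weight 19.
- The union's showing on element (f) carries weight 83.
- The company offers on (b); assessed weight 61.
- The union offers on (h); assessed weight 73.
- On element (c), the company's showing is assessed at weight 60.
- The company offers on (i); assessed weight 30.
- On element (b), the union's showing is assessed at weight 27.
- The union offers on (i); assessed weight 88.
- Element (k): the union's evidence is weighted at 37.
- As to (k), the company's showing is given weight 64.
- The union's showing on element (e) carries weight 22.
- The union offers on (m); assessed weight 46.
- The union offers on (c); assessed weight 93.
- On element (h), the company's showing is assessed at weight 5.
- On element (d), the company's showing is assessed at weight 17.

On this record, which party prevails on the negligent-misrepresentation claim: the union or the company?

— Issue I —
Stage I.1 (union, the balance of probabilities, weight is at least 54): (a) net 78−25=53 < 54 — fails.
  Not every element is met, so the union fails to carry Stage I.1.
So the company prevails on this issue.
— Issue II —
At Stage II.1 the union must meet a preponderance (weight is at least 48): on (f) the weight is 83 less the opposing 35 gives net 48, which does reach 48, so (f) meets the standard.
  Stage II.1 carried; the burden remains with the union.
At Stage II.2 the union must meet a heightened civil standard (weight exceeds 78): on (g) the weight is 94 less the opposing 19 gives net 75, ≤ 78, so (g) does not meet the standard; on (h) the weight is 73 less the opposing 5 gives net 68, ≤ 78, so (h) does not meet the standard.
  The union does not carry Stage II.2.
So the company prevails on this issue.
— Issue III —
Stage III.1 — burden on union; standard: the preponderance of the evidence (weight is at least 50).
    (i): 88 − 30 = 58 ≥ 50 [met]
    (j): 60 ≥ 50 [met]
  The union carries Stage III.1; the company now bears the burden.
Stage III.2 — burden on company; standard: a scintilla of evidence (weight is at least 20).
    (k): 64 − 37 = 27 ≥ 20 [met]
    (l): 25 ≥ 20 [met]
  Stage III.2 is satisfied; the onus moves to the union.
Stage III.3 — burden on union; standard: a scintilla of evidence (weight is at least 20).
    (m): 46 − 34 = 12 < 20 [not met]
  The union does not carry Stage III.3.
The analysis ends at Stage III.3; the company prevails on this issue.
Per-issue: Issue I → company; Issue II → company; Issue III → company. The union must prevail on at least one issue; overall, the company prevails.

company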